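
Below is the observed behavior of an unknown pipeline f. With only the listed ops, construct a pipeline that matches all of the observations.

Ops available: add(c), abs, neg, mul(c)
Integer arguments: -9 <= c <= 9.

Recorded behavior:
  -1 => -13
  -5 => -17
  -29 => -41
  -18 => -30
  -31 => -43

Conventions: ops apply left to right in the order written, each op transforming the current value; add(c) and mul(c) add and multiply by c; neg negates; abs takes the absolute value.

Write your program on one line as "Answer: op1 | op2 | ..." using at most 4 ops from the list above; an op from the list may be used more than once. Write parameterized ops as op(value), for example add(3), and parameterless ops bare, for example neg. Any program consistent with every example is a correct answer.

add(-8) | add(-5) | add(-4) | add(5)

Check, running the answer program on each example:
  -1 -> -9 -> -14 -> -18 -> -13
  -5 -> -13 -> -18 -> -22 -> -17
  -29 -> -37 -> -42 -> -46 -> -41
  -18 -> -26 -> -31 -> -35 -> -30
  -31 -> -39 -> -44 -> -48 -> -43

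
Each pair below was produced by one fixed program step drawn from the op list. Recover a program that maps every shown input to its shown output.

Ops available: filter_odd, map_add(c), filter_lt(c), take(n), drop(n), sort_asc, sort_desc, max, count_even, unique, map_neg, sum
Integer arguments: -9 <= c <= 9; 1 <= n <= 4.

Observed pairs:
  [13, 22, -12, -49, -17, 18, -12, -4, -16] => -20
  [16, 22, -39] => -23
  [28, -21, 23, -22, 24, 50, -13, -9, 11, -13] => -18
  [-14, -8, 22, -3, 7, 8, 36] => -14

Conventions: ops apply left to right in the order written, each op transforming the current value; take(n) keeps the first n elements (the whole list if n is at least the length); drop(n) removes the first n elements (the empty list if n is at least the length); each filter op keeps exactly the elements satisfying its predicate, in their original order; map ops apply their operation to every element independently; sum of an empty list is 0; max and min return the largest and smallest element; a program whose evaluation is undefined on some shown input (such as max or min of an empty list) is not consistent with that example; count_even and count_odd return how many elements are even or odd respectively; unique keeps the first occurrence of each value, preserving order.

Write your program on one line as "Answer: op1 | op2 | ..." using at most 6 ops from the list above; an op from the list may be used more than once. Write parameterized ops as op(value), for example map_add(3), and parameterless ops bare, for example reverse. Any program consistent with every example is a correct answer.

map_add(1) | map_neg | filter_lt(0) | sort_asc | map_add(-6) | max

Check, running the answer program on each example:
  [13, 22, -12, -49, -17, 18, -12, -4, -16] -> [14, 23, -11, -48, -16, 19, -11, -3, -15] -> [-14, -23, 11, 48, 16, -19, 11, 3, 15] -> [-14, -23, -19] -> [-23, -19, -14] -> [-29, -25, -20] -> -20
  [16, 22, -39] -> [17, 23, -38] -> [-17, -23, 38] -> [-17, -23] -> [-23, -17] -> [-29, -23] -> -23
  [28, -21, 23, -22, 24, 50, -13, -9, 11, -13] -> [29, -20, 24, -21, 25, 51, -12, -8, 12, -12] -> [-29, 20, -24, 21, -25, -51, 12, 8, -12, 12] -> [-29, -24, -25, -51, -12] -> [-51, -29, -25, -24, -12] -> [-57, -35, -31, -30, -18] -> -18
  [-14, -8, 22, -3, 7, 8, 36] -> [-13, -7, 23, -2, 8, 9, 37] -> [13, 7, -23, 2, -8, -9, -37] -> [-23, -8, -9, -37] -> [-37, -23, -9, -8] -> [-43, -29, -15, -14] -> -14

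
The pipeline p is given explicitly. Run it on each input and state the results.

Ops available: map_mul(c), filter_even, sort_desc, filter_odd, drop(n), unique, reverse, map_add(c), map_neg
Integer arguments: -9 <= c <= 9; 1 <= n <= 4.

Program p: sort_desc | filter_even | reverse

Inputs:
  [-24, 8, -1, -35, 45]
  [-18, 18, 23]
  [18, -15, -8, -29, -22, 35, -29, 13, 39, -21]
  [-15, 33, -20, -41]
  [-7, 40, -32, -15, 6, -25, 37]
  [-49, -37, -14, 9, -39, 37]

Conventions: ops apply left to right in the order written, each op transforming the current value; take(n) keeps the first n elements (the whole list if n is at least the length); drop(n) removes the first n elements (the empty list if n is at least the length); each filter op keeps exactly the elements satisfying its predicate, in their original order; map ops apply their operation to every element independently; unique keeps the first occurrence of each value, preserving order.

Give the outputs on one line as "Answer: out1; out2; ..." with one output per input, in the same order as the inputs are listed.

[-24, 8]; [-18, 18]; [-22, -8, 18]; [-20]; [-32, 6, 40]; [-14]

Execution, op by op:
  [-24, 8, -1, -35, 45] -> [45, 8, -1, -24, -35] -> [8, -24] -> [-24, 8]
  [-18, 18, 23] -> [23, 18, -18] -> [18, -18] -> [-18, 18]
  [18, -15, -8, -29, -22, 35, -29, 13, 39, -21] -> [39, 35, 18, 13, -8, -15, -21, -22, -29, -29] -> [18, -8, -22] -> [-22, -8, 18]
  [-15, 33, -20, -41] -> [33, -15, -20, -41] -> [-20] -> [-20]
  [-7, 40, -32, -15, 6, -25, 37] -> [40, 37, 6, -7, -15, -25, -32] -> [40, 6, -32] -> [-32, 6, 40]
  [-49, -37, -14, 9, -39, 37] -> [37, 9, -14, -37, -39, -49] -> [-14] -> [-14]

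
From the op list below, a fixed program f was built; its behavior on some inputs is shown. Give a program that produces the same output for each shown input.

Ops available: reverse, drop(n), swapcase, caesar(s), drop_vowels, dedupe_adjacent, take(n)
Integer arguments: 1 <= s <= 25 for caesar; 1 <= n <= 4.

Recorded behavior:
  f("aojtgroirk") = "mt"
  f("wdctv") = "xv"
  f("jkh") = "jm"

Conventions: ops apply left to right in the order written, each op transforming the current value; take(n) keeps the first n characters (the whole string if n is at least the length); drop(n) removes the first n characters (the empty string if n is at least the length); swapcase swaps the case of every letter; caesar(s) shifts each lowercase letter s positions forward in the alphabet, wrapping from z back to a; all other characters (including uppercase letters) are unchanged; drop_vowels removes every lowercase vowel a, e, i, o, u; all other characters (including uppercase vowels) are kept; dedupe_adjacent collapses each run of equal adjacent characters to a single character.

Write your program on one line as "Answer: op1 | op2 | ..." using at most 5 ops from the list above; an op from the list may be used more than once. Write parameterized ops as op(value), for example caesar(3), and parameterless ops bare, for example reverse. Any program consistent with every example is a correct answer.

drop_vowels | reverse | caesar(2) | take(2)

Check, running the answer program on each example:
  "aojtgroirk" -> "jtgrrk" -> "krrgtj" -> "mttivl" -> "mt"
  "wdctv" -> "wdctv" -> "vtcdw" -> "xvefy" -> "xv"
  "jkh" -> "jkh" -> "hkj" -> "jml" -> "jm"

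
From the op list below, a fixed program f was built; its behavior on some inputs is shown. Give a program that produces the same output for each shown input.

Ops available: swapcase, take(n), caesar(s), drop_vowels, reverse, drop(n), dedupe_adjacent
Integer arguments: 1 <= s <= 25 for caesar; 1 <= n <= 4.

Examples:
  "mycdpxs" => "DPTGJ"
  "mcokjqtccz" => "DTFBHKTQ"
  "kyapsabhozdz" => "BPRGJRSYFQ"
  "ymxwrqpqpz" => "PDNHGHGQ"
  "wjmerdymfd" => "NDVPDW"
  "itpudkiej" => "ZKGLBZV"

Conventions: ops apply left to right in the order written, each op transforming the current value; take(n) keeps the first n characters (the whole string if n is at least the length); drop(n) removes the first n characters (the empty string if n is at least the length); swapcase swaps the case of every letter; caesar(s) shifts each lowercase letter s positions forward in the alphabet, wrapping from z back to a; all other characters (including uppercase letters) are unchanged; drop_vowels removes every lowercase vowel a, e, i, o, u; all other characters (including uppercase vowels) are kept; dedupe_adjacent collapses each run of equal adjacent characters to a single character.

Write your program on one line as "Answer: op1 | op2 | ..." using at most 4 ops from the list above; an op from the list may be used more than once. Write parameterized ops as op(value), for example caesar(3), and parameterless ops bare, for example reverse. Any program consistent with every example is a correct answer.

caesar(17) | drop_vowels | swapcase | dedupe_adjacent

Check, running the answer program on each example:
  "mycdpxs" -> "dptugoj" -> "dptgj" -> "DPTGJ" -> "DPTGJ"
  "mcokjqtccz" -> "dtfbahkttq" -> "dtfbhkttq" -> "DTFBHKTTQ" -> "DTFBHKTQ"
  "kyapsabhozdz" -> "bprgjrsyfquq" -> "bprgjrsyfqq" -> "BPRGJRSYFQQ" -> "BPRGJRSYFQ"
  "ymxwrqpqpz" -> "pdonihghgq" -> "pdnhghgq" -> "PDNHGHGQ" -> "PDNHGHGQ"
  "wjmerdymfd" -> "nadviupdwu" -> "ndvpdw" -> "NDVPDW" -> "NDVPDW"
  "itpudkiej" -> "zkglubzva" -> "zkglbzv" -> "ZKGLBZV" -> "ZKGLBZV"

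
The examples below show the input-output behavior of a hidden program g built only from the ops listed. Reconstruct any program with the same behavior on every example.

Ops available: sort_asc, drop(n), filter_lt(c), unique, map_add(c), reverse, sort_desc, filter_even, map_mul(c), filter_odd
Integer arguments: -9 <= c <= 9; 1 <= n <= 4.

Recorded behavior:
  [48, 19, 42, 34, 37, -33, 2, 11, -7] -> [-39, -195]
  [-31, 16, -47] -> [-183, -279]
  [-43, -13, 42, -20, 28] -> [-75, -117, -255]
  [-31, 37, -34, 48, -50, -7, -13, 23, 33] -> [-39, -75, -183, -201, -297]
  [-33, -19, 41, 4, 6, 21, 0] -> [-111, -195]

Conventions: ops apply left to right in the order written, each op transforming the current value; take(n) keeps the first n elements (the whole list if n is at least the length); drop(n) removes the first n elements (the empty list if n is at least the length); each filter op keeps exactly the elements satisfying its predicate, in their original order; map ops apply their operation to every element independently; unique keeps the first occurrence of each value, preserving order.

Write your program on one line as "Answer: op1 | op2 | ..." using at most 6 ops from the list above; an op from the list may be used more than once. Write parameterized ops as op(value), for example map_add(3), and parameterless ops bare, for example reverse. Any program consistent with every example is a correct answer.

sort_asc | filter_lt(-3) | map_mul(6) | map_add(3) | reverse

Check, running the answer program on each example:
  [48, 19, 42, 34, 37, -33, 2, 11, -7] -> [-33, -7, 2, 11, 19, 34, 37, 42, 48] -> [-33, -7] -> [-198, -42] -> [-195, -39] -> [-39, -195]
  [-31, 16, -47] -> [-47, -31, 16] -> [-47, -31] -> [-282, -186] -> [-279, -183] -> [-183, -279]
  [-43, -13, 42, -20, 28] -> [-43, -20, -13, 28, 42] -> [-43, -20, -13] -> [-258, -120, -78] -> [-255, -117, -75] -> [-75, -117, -255]
  [-31, 37, -34, 48, -50, -7, -13, 23, 33] -> [-50, -34, -31, -13, -7, 23, 33, 37, 48] -> [-50, -34, -31, -13, -7] -> [-300, -204, -186, -78, -42] -> [-297, -201, -183, -75, -39] -> [-39, -75, -183, -201, -297]
  [-33, -19, 41, 4, 6, 21, 0] -> [-33, -19, 0, 4, 6, 21, 41] -> [-33, -19] -> [-198, -114] -> [-195, -111] -> [-111, -195]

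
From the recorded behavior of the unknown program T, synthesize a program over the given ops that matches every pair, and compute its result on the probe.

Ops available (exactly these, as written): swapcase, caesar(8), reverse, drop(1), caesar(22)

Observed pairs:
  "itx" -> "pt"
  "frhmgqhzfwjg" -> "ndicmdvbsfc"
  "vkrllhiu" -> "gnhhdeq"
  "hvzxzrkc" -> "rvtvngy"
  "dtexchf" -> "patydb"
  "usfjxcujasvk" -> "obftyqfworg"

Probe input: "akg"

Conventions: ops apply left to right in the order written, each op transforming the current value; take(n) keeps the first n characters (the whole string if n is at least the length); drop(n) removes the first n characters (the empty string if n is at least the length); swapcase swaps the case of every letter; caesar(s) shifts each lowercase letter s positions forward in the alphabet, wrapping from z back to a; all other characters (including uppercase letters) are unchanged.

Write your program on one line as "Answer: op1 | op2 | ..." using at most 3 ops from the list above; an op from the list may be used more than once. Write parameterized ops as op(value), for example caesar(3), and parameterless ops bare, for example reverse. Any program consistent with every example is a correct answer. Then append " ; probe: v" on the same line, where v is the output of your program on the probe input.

drop(1) | caesar(22) ; probe: "gc"

Check, running the answer program on each example:
  "itx" -> "tx" -> "pt"
  "frhmgqhzfwjg" -> "rhmgqhzfwjg" -> "ndicmdvbsfc"
  "vkrllhiu" -> "krllhiu" -> "gnhhdeq"
  "hvzxzrkc" -> "vzxzrkc" -> "rvtvngy"
  "dtexchf" -> "texchf" -> "patydb"
  "usfjxcujasvk" -> "sfjxcujasvk" -> "obftyqfworg"
  probe: "akg" -> "kg" -> "gc"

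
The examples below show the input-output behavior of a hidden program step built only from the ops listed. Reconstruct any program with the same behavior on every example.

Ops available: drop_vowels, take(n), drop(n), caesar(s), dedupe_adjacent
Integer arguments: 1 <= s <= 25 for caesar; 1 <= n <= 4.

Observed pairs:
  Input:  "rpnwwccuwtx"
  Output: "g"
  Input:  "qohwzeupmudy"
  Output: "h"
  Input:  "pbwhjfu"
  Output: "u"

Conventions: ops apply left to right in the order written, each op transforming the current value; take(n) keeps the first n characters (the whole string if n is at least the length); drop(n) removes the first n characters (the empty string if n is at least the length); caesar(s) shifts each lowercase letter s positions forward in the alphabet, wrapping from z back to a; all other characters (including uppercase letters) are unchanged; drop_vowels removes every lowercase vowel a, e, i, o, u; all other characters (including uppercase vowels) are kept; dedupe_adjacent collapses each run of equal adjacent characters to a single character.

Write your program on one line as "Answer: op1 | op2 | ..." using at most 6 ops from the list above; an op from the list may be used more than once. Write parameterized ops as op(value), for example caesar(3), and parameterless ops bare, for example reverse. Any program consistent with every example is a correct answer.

caesar(9) | drop_vowels | caesar(5) | caesar(5) | take(2) | drop(1)

Check, running the answer program on each example:
  "rpnwwccuwtx" -> "aywfflldfcg" -> "ywfflldfcg" -> "dbkkqqikhl" -> "igppvvnpmq" -> "ig" -> "g"
  "qohwzeupmudy" -> "zxqfindyvdmh" -> "zxqfndyvdmh" -> "ecvksidairm" -> "jhapxnifnwr" -> "jh" -> "h"
  "pbwhjfu" -> "ykfqsod" -> "ykfqsd" -> "dpkvxi" -> "iupacn" -> "iu" -> "u"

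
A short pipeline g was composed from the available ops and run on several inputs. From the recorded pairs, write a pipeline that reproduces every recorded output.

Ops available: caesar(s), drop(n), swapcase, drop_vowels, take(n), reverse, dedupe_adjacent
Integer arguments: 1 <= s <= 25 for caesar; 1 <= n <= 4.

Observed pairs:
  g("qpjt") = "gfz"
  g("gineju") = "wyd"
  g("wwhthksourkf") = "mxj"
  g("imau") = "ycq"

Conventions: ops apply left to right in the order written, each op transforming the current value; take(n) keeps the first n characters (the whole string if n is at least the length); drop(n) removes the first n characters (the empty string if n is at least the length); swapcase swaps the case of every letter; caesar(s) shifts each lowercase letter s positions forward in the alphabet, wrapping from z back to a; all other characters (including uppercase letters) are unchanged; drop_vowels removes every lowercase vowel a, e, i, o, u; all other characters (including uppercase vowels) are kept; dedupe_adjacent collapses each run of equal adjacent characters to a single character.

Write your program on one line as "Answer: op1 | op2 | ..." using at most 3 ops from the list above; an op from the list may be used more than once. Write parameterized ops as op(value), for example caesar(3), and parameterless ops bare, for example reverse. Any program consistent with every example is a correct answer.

dedupe_adjacent | take(3) | caesar(16)

Check, running the answer program on each example:
  "qpjt" -> "qpjt" -> "qpj" -> "gfz"
  "gineju" -> "gineju" -> "gin" -> "wyd"
  "wwhthksourkf" -> "whthksourkf" -> "wht" -> "mxj"
  "imau" -> "imau" -> "ima" -> "ycq"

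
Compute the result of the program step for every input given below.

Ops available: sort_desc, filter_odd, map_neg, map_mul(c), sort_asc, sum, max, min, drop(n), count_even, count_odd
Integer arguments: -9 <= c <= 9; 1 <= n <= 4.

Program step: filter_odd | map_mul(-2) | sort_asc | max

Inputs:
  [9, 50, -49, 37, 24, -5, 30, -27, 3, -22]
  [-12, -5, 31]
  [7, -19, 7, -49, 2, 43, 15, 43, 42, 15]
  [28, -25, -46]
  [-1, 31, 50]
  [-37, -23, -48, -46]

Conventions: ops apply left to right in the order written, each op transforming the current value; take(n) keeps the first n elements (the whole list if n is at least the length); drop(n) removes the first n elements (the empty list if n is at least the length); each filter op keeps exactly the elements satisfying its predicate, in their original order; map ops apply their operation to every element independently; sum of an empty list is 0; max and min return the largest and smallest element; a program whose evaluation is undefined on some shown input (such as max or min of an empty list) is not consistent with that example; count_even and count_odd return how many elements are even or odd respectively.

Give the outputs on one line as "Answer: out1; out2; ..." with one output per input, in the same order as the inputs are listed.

Execution, op by op:
  [9, 50, -49, 37, 24, -5, 30, -27, 3, -22] -> [9, -49, 37, -5, -27, 3] -> [-18, 98, -74, 10, 54, -6] -> [-74, -18, -6, 10, 54, 98] -> 98
  [-12, -5, 31] -> [-5, 31] -> [10, -62] -> [-62, 10] -> 10
  [7, -19, 7, -49, 2, 43, 15, 43, 42, 15] -> [7, -19, 7, -49, 43, 15, 43, 15] -> [-14, 38, -14, 98, -86, -30, -86, -30] -> [-86, -86, -30, -30, -14, -14, 38, 98] -> 98
  [28, -25, -46] -> [-25] -> [50] -> [50] -> 50
  [-1, 31, 50] -> [-1, 31] -> [2, -62] -> [-62, 2] -> 2
  [-37, -23, -48, -46] -> [-37, -23] -> [74, 46] -> [46, 74] -> 74

98; 10; 98; 50; 2; 74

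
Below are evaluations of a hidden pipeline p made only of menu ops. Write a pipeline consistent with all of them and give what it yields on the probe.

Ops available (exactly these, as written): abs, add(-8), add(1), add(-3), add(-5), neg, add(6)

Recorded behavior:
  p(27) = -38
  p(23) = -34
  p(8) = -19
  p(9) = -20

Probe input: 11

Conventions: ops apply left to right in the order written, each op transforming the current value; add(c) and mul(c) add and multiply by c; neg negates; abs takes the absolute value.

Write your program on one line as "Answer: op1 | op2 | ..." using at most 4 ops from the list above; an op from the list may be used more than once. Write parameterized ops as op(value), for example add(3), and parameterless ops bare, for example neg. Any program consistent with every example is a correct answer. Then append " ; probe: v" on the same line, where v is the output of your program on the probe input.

add(6) | neg | add(-5) ; probe: -22

Check, running the answer program on each example:
  27 -> 33 -> -33 -> -38
  23 -> 29 -> -29 -> -34
  8 -> 14 -> -14 -> -19
  9 -> 15 -> -15 -> -20
  probe: 11 -> 17 -> -17 -> -22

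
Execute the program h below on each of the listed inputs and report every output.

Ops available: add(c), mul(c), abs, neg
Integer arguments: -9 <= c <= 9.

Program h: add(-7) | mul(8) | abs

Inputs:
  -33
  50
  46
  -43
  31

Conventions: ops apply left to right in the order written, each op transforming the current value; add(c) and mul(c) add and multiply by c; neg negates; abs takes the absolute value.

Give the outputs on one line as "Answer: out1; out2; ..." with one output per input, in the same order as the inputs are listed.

Execution, op by op:
  -33 -> -40 -> -320 -> 320
  50 -> 43 -> 344 -> 344
  46 -> 39 -> 312 -> 312
  -43 -> -50 -> -400 -> 400
  31 -> 24 -> 192 -> 192

320; 344; 312; 400; 192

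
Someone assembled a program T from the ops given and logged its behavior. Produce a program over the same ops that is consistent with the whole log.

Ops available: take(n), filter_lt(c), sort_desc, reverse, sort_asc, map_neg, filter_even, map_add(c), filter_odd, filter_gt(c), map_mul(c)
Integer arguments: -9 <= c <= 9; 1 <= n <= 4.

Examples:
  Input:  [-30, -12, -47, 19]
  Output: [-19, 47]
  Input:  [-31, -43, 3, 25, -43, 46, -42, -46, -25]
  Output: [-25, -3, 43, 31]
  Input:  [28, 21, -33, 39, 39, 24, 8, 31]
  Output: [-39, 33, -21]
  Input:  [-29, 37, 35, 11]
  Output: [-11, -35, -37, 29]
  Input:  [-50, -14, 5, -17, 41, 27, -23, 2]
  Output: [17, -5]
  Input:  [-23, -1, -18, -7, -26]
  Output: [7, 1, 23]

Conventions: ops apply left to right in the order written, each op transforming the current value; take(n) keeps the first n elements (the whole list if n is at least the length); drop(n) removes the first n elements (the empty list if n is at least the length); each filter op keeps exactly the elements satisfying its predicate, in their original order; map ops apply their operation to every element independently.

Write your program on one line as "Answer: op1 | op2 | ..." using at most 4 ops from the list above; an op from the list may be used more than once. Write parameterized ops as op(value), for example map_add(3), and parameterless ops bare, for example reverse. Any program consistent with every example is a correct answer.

take(4) | map_neg | reverse | filter_odd

Check, running the answer program on each example:
  [-30, -12, -47, 19] -> [-30, -12, -47, 19] -> [30, 12, 47, -19] -> [-19, 47, 12, 30] -> [-19, 47]
  [-31, -43, 3, 25, -43, 46, -42, -46, -25] -> [-31, -43, 3, 25] -> [31, 43, -3, -25] -> [-25, -3, 43, 31] -> [-25, -3, 43, 31]
  [28, 21, -33, 39, 39, 24, 8, 31] -> [28, 21, -33, 39] -> [-28, -21, 33, -39] -> [-39, 33, -21, -28] -> [-39, 33, -21]
  [-29, 37, 35, 11] -> [-29, 37, 35, 11] -> [29, -37, -35, -11] -> [-11, -35, -37, 29] -> [-11, -35, -37, 29]
  [-50, -14, 5, -17, 41, 27, -23, 2] -> [-50, -14, 5, -17] -> [50, 14, -5, 17] -> [17, -5, 14, 50] -> [17, -5]
  [-23, -1, -18, -7, -26] -> [-23, -1, -18, -7] -> [23, 1, 18, 7] -> [7, 18, 1, 23] -> [7, 1, 23]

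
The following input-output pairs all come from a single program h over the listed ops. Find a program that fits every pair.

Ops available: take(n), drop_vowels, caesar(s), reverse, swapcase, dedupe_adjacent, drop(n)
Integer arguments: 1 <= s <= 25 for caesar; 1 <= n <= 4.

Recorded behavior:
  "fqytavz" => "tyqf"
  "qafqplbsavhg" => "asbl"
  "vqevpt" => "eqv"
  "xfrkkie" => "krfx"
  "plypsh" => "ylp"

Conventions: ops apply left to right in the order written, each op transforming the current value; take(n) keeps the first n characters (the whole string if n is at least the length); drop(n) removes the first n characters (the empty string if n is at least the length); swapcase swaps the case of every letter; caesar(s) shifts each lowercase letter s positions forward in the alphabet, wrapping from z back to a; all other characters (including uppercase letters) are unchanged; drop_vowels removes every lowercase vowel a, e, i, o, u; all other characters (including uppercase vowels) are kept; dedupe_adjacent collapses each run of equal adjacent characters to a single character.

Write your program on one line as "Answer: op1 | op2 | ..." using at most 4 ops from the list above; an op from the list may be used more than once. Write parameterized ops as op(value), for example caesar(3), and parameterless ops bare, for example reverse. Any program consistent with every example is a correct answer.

reverse | drop(3) | take(4)

Check, running the answer program on each example:
  "fqytavz" -> "zvatyqf" -> "tyqf" -> "tyqf"
  "qafqplbsavhg" -> "ghvasblpqfaq" -> "asblpqfaq" -> "asbl"
  "vqevpt" -> "tpveqv" -> "eqv" -> "eqv"
  "xfrkkie" -> "eikkrfx" -> "krfx" -> "krfx"
  "plypsh" -> "hspylp" -> "ylp" -> "ylp"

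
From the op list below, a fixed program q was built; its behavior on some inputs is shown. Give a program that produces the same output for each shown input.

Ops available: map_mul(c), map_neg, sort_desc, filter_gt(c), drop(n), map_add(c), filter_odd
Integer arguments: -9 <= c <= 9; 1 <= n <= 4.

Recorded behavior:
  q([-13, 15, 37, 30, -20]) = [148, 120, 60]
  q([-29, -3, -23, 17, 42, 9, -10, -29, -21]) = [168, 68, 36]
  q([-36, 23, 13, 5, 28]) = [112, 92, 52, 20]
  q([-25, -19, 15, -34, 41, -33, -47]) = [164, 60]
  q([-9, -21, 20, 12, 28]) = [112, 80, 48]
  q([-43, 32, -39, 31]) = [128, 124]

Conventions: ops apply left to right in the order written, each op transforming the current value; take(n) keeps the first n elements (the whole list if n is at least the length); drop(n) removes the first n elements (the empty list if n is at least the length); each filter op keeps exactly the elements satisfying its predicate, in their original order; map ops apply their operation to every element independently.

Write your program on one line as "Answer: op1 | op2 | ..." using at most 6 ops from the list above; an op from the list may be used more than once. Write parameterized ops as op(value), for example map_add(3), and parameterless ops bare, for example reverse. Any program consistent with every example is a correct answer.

map_neg | drop(1) | map_mul(-4) | sort_desc | filter_gt(-1)

Check, running the answer program on each example:
  [-13, 15, 37, 30, -20] -> [13, -15, -37, -30, 20] -> [-15, -37, -30, 20] -> [60, 148, 120, -80] -> [148, 120, 60, -80] -> [148, 120, 60]
  [-29, -3, -23, 17, 42, 9, -10, -29, -21] -> [29, 3, 23, -17, -42, -9, 10, 29, 21] -> [3, 23, -17, -42, -9, 10, 29, 21] -> [-12, -92, 68, 168, 36, -40, -116, -84] -> [168, 68, 36, -12, -40, -84, -92, -116] -> [168, 68, 36]
  [-36, 23, 13, 5, 28] -> [36, -23, -13, -5, -28] -> [-23, -13, -5, -28] -> [92, 52, 20, 112] -> [112, 92, 52, 20] -> [112, 92, 52, 20]
  [-25, -19, 15, -34, 41, -33, -47] -> [25, 19, -15, 34, -41, 33, 47] -> [19, -15, 34, -41, 33, 47] -> [-76, 60, -136, 164, -132, -188] -> [164, 60, -76, -132, -136, -188] -> [164, 60]
  [-9, -21, 20, 12, 28] -> [9, 21, -20, -12, -28] -> [21, -20, -12, -28] -> [-84, 80, 48, 112] -> [112, 80, 48, -84] -> [112, 80, 48]
  [-43, 32, -39, 31] -> [43, -32, 39, -31] -> [-32, 39, -31] -> [128, -156, 124] -> [128, 124, -156] -> [128, 124]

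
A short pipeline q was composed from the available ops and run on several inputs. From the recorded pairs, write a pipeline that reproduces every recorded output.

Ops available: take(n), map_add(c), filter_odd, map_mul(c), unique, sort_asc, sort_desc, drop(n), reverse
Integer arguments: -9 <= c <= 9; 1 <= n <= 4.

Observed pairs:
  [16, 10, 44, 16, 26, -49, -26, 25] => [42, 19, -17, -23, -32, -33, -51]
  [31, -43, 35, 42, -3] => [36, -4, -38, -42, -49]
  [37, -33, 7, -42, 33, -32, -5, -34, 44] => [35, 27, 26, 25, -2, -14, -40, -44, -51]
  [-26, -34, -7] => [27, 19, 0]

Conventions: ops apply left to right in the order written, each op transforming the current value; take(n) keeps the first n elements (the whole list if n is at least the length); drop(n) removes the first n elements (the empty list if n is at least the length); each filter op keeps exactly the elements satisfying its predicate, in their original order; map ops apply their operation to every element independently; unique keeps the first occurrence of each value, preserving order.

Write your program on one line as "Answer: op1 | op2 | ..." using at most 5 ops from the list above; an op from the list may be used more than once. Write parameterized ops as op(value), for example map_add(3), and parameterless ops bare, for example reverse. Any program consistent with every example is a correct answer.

unique | sort_desc | map_add(7) | sort_asc | map_mul(-1)

Check, running the answer program on each example:
  [16, 10, 44, 16, 26, -49, -26, 25] -> [16, 10, 44, 26, -49, -26, 25] -> [44, 26, 25, 16, 10, -26, -49] -> [51, 33, 32, 23, 17, -19, -42] -> [-42, -19, 17, 23, 32, 33, 51] -> [42, 19, -17, -23, -32, -33, -51]
  [31, -43, 35, 42, -3] -> [31, -43, 35, 42, -3] -> [42, 35, 31, -3, -43] -> [49, 42, 38, 4, -36] -> [-36, 4, 38, 42, 49] -> [36, -4, -38, -42, -49]
  [37, -33, 7, -42, 33, -32, -5, -34, 44] -> [37, -33, 7, -42, 33, -32, -5, -34, 44] -> [44, 37, 33, 7, -5, -32, -33, -34, -42] -> [51, 44, 40, 14, 2, -25, -26, -27, -35] -> [-35, -27, -26, -25, 2, 14, 40, 44, 51] -> [35, 27, 26, 25, -2, -14, -40, -44, -51]
  [-26, -34, -7] -> [-26, -34, -7] -> [-7, -26, -34] -> [0, -19, -27] -> [-27, -19, 0] -> [27, 19, 0]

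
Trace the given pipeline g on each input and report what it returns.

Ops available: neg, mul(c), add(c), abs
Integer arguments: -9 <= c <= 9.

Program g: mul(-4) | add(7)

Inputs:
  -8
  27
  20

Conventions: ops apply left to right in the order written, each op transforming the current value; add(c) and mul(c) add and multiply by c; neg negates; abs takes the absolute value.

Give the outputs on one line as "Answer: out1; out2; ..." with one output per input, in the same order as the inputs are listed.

39; -101; -73

Execution, op by op:
  -8 -> 32 -> 39
  27 -> -108 -> -101
  20 -> -80 -> -73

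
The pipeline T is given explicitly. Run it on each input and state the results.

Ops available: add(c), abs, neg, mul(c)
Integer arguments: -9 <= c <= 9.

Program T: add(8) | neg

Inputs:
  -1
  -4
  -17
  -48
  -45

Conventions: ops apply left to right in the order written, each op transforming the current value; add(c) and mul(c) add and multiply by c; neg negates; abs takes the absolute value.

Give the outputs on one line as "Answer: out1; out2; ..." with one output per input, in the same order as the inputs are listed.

-7; -4; 9; 40; 37

Execution, op by op:
  -1 -> 7 -> -7
  -4 -> 4 -> -4
  -17 -> -9 -> 9
  -48 -> -40 -> 40
  -45 -> -37 -> 37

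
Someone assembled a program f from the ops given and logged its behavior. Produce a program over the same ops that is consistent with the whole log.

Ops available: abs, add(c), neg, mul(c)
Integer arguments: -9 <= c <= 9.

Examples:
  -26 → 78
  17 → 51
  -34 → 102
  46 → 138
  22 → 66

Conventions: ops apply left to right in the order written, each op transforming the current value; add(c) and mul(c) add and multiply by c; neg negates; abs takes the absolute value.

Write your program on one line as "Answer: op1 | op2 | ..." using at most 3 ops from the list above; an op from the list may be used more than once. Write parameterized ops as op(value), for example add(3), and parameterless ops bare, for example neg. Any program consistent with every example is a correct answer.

abs | mul(3)

Check, running the answer program on each example:
  -26 -> 26 -> 78
  17 -> 17 -> 51
  -34 -> 34 -> 102
  46 -> 46 -> 138
  22 -> 22 -> 66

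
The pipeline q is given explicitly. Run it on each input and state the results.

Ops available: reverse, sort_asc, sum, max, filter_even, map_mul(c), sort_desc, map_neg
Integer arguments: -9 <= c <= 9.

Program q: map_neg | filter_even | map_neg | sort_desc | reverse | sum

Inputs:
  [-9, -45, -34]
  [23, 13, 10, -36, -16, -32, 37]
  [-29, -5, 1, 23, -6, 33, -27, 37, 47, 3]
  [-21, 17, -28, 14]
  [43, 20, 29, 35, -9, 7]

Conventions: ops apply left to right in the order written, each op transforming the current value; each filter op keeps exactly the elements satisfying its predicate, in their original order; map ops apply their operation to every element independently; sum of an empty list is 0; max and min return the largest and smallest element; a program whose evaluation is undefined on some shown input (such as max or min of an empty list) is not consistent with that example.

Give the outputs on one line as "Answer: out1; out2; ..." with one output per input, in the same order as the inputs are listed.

Execution, op by op:
  [-9, -45, -34] -> [9, 45, 34] -> [34] -> [-34] -> [-34] -> [-34] -> -34
  [23, 13, 10, -36, -16, -32, 37] -> [-23, -13, -10, 36, 16, 32, -37] -> [-10, 36, 16, 32] -> [10, -36, -16, -32] -> [10, -16, -32, -36] -> [-36, -32, -16, 10] -> -74
  [-29, -5, 1, 23, -6, 33, -27, 37, 47, 3] -> [29, 5, -1, -23, 6, -33, 27, -37, -47, -3] -> [6] -> [-6] -> [-6] -> [-6] -> -6
  [-21, 17, -28, 14] -> [21, -17, 28, -14] -> [28, -14] -> [-28, 14] -> [14, -28] -> [-28, 14] -> -14
  [43, 20, 29, 35, -9, 7] -> [-43, -20, -29, -35, 9, -7] -> [-20] -> [20] -> [20] -> [20] -> 20

-34; -74; -6; -14; 20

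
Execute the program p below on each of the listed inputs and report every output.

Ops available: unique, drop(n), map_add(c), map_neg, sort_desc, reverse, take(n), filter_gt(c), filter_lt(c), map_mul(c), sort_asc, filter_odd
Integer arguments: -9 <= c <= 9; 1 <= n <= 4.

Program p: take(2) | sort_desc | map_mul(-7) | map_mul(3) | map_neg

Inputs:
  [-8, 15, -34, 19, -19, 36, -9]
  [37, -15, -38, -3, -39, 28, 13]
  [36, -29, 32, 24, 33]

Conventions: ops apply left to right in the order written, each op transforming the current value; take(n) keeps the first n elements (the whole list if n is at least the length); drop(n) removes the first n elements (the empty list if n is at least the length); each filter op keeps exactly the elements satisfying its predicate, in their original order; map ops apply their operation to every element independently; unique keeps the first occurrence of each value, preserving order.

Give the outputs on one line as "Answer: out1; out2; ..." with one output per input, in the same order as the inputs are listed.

Execution, op by op:
  [-8, 15, -34, 19, -19, 36, -9] -> [-8, 15] -> [15, -8] -> [-105, 56] -> [-315, 168] -> [315, -168]
  [37, -15, -38, -3, -39, 28, 13] -> [37, -15] -> [37, -15] -> [-259, 105] -> [-777, 315] -> [777, -315]
  [36, -29, 32, 24, 33] -> [36, -29] -> [36, -29] -> [-252, 203] -> [-756, 609] -> [756, -609]

[315, -168]; [777, -315]; [756, -609]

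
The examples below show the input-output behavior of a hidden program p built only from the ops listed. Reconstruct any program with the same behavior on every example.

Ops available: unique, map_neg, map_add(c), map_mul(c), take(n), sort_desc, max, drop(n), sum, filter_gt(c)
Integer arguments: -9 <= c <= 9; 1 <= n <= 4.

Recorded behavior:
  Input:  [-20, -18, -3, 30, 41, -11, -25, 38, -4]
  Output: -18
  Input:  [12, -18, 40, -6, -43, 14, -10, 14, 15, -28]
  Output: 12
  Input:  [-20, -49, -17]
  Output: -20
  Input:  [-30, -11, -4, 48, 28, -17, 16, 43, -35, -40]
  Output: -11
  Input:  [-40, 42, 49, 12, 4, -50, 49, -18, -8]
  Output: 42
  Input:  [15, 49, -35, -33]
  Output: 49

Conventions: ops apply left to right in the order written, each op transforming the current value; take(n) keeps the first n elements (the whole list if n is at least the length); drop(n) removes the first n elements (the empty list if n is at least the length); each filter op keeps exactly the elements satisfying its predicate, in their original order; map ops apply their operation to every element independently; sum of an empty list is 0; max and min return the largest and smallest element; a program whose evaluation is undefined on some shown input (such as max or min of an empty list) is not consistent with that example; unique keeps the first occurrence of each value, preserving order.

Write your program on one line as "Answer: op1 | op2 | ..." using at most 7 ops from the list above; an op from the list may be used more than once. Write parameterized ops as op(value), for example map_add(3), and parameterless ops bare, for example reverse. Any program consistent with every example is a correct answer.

take(2) | map_neg | sort_desc | drop(1) | map_neg | sum

Check, running the answer program on each example:
  [-20, -18, -3, 30, 41, -11, -25, 38, -4] -> [-20, -18] -> [20, 18] -> [20, 18] -> [18] -> [-18] -> -18
  [12, -18, 40, -6, -43, 14, -10, 14, 15, -28] -> [12, -18] -> [-12, 18] -> [18, -12] -> [-12] -> [12] -> 12
  [-20, -49, -17] -> [-20, -49] -> [20, 49] -> [49, 20] -> [20] -> [-20] -> -20
  [-30, -11, -4, 48, 28, -17, 16, 43, -35, -40] -> [-30, -11] -> [30, 11] -> [30, 11] -> [11] -> [-11] -> -11
  [-40, 42, 49, 12, 4, -50, 49, -18, -8] -> [-40, 42] -> [40, -42] -> [40, -42] -> [-42] -> [42] -> 42
  [15, 49, -35, -33] -> [15, 49] -> [-15, -49] -> [-15, -49] -> [-49] -> [49] -> 49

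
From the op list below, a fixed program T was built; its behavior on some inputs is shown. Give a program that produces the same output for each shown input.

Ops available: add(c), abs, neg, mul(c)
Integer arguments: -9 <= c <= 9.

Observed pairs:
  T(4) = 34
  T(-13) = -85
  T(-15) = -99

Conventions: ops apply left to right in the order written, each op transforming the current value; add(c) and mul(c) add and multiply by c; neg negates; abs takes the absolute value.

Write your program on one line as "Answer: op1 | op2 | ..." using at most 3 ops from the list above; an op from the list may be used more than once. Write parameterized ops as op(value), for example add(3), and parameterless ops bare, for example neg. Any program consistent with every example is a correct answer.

mul(7) | add(3) | add(3)

Check, running the answer program on each example:
  4 -> 28 -> 31 -> 34
  -13 -> -91 -> -88 -> -85
  -15 -> -105 -> -102 -> -99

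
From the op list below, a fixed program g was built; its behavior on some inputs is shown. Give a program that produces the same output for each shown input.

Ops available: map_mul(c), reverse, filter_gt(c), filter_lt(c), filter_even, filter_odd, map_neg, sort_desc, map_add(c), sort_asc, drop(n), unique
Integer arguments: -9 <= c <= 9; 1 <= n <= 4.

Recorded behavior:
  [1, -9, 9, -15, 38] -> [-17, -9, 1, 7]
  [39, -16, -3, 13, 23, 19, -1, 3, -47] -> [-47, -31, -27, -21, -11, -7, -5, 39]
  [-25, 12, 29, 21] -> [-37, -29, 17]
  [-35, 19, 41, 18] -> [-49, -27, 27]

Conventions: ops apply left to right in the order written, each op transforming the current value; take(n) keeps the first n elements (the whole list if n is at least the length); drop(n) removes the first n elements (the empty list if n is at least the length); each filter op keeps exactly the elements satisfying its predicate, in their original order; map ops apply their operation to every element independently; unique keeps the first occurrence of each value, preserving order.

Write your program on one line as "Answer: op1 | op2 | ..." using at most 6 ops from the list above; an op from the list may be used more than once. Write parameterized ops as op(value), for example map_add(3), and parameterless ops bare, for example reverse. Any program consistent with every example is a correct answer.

map_neg | sort_desc | reverse | map_add(-8) | filter_odd

Check, running the answer program on each example:
  [1, -9, 9, -15, 38] -> [-1, 9, -9, 15, -38] -> [15, 9, -1, -9, -38] -> [-38, -9, -1, 9, 15] -> [-46, -17, -9, 1, 7] -> [-17, -9, 1, 7]
  [39, -16, -3, 13, 23, 19, -1, 3, -47] -> [-39, 16, 3, -13, -23, -19, 1, -3, 47] -> [47, 16, 3, 1, -3, -13, -19, -23, -39] -> [-39, -23, -19, -13, -3, 1, 3, 16, 47] -> [-47, -31, -27, -21, -11, -7, -5, 8, 39] -> [-47, -31, -27, -21, -11, -7, -5, 39]
  [-25, 12, 29, 21] -> [25, -12, -29, -21] -> [25, -12, -21, -29] -> [-29, -21, -12, 25] -> [-37, -29, -20, 17] -> [-37, -29, 17]
  [-35, 19, 41, 18] -> [35, -19, -41, -18] -> [35, -18, -19, -41] -> [-41, -19, -18, 35] -> [-49, -27, -26, 27] -> [-49, -27, 27]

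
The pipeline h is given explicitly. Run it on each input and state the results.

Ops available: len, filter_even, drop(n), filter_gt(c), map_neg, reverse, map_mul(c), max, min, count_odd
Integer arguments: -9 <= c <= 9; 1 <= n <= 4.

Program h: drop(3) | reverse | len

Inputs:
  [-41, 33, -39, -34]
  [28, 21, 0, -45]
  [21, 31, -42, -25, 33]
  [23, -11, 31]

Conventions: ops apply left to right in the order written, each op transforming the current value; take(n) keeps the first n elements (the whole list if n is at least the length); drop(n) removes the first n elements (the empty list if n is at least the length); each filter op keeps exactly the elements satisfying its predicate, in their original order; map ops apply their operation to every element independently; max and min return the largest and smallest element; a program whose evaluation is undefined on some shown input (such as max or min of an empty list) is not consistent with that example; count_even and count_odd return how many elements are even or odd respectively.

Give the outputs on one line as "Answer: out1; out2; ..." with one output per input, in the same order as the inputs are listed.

Execution, op by op:
  [-41, 33, -39, -34] -> [-34] -> [-34] -> 1
  [28, 21, 0, -45] -> [-45] -> [-45] -> 1
  [21, 31, -42, -25, 33] -> [-25, 33] -> [33, -25] -> 2
  [23, -11, 31] -> [] -> [] -> 0

1; 1; 2; 0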